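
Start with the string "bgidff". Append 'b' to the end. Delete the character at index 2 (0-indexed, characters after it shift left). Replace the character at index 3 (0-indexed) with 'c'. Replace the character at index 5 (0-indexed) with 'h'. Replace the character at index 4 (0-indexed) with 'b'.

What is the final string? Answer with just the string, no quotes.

Applying each edit step by step:
Start: "bgidff"
Op 1 (append 'b'): "bgidff" -> "bgidffb"
Op 2 (delete idx 2 = 'i'): "bgidffb" -> "bgdffb"
Op 3 (replace idx 3: 'f' -> 'c'): "bgdffb" -> "bgdcfb"
Op 4 (replace idx 5: 'b' -> 'h'): "bgdcfb" -> "bgdcfh"
Op 5 (replace idx 4: 'f' -> 'b'): "bgdcfh" -> "bgdcbh"

Answer: bgdcbh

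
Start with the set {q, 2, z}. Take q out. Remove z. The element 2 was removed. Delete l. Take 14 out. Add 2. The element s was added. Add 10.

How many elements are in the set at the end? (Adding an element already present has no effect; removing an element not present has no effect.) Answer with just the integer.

Tracking the set through each operation:
Start: {2, q, z}
Event 1 (remove q): removed. Set: {2, z}
Event 2 (remove z): removed. Set: {2}
Event 3 (remove 2): removed. Set: {}
Event 4 (remove l): not present, no change. Set: {}
Event 5 (remove 14): not present, no change. Set: {}
Event 6 (add 2): added. Set: {2}
Event 7 (add s): added. Set: {2, s}
Event 8 (add 10): added. Set: {10, 2, s}

Final set: {10, 2, s} (size 3)

Answer: 3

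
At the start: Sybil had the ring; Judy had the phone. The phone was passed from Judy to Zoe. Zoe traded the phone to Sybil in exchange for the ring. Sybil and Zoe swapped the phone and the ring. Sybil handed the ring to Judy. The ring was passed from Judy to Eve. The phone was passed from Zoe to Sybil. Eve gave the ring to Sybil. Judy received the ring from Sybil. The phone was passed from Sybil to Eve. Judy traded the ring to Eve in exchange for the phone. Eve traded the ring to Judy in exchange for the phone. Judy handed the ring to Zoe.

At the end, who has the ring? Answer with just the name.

Tracking all object holders:
Start: ring:Sybil, phone:Judy
Event 1 (give phone: Judy -> Zoe). State: ring:Sybil, phone:Zoe
Event 2 (swap phone<->ring: now phone:Sybil, ring:Zoe). State: ring:Zoe, phone:Sybil
Event 3 (swap phone<->ring: now phone:Zoe, ring:Sybil). State: ring:Sybil, phone:Zoe
Event 4 (give ring: Sybil -> Judy). State: ring:Judy, phone:Zoe
Event 5 (give ring: Judy -> Eve). State: ring:Eve, phone:Zoe
Event 6 (give phone: Zoe -> Sybil). State: ring:Eve, phone:Sybil
Event 7 (give ring: Eve -> Sybil). State: ring:Sybil, phone:Sybil
Event 8 (give ring: Sybil -> Judy). State: ring:Judy, phone:Sybil
Event 9 (give phone: Sybil -> Eve). State: ring:Judy, phone:Eve
Event 10 (swap ring<->phone: now ring:Eve, phone:Judy). State: ring:Eve, phone:Judy
Event 11 (swap ring<->phone: now ring:Judy, phone:Eve). State: ring:Judy, phone:Eve
Event 12 (give ring: Judy -> Zoe). State: ring:Zoe, phone:Eve

Final state: ring:Zoe, phone:Eve
The ring is held by Zoe.

Answer: Zoe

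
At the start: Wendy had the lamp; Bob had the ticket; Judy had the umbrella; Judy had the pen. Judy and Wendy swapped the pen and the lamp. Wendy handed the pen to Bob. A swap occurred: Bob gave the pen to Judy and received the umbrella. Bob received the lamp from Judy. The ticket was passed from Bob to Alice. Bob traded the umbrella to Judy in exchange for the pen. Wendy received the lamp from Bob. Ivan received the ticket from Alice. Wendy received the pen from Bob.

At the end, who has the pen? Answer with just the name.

Tracking all object holders:
Start: lamp:Wendy, ticket:Bob, umbrella:Judy, pen:Judy
Event 1 (swap pen<->lamp: now pen:Wendy, lamp:Judy). State: lamp:Judy, ticket:Bob, umbrella:Judy, pen:Wendy
Event 2 (give pen: Wendy -> Bob). State: lamp:Judy, ticket:Bob, umbrella:Judy, pen:Bob
Event 3 (swap pen<->umbrella: now pen:Judy, umbrella:Bob). State: lamp:Judy, ticket:Bob, umbrella:Bob, pen:Judy
Event 4 (give lamp: Judy -> Bob). State: lamp:Bob, ticket:Bob, umbrella:Bob, pen:Judy
Event 5 (give ticket: Bob -> Alice). State: lamp:Bob, ticket:Alice, umbrella:Bob, pen:Judy
Event 6 (swap umbrella<->pen: now umbrella:Judy, pen:Bob). State: lamp:Bob, ticket:Alice, umbrella:Judy, pen:Bob
Event 7 (give lamp: Bob -> Wendy). State: lamp:Wendy, ticket:Alice, umbrella:Judy, pen:Bob
Event 8 (give ticket: Alice -> Ivan). State: lamp:Wendy, ticket:Ivan, umbrella:Judy, pen:Bob
Event 9 (give pen: Bob -> Wendy). State: lamp:Wendy, ticket:Ivan, umbrella:Judy, pen:Wendy

Final state: lamp:Wendy, ticket:Ivan, umbrella:Judy, pen:Wendy
The pen is held by Wendy.

Answer: Wendy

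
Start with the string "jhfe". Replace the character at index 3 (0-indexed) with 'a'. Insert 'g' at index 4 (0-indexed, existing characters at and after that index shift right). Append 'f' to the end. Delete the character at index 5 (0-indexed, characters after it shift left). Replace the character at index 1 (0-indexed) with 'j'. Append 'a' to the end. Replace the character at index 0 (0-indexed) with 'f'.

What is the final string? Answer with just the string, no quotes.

Applying each edit step by step:
Start: "jhfe"
Op 1 (replace idx 3: 'e' -> 'a'): "jhfe" -> "jhfa"
Op 2 (insert 'g' at idx 4): "jhfa" -> "jhfag"
Op 3 (append 'f'): "jhfag" -> "jhfagf"
Op 4 (delete idx 5 = 'f'): "jhfagf" -> "jhfag"
Op 5 (replace idx 1: 'h' -> 'j'): "jhfag" -> "jjfag"
Op 6 (append 'a'): "jjfag" -> "jjfaga"
Op 7 (replace idx 0: 'j' -> 'f'): "jjfaga" -> "fjfaga"

Answer: fjfaga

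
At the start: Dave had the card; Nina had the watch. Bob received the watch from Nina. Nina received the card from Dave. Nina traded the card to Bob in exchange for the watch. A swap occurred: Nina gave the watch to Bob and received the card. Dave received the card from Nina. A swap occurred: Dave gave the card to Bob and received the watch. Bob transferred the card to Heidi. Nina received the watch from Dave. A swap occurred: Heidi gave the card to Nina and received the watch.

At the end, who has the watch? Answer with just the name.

Tracking all object holders:
Start: card:Dave, watch:Nina
Event 1 (give watch: Nina -> Bob). State: card:Dave, watch:Bob
Event 2 (give card: Dave -> Nina). State: card:Nina, watch:Bob
Event 3 (swap card<->watch: now card:Bob, watch:Nina). State: card:Bob, watch:Nina
Event 4 (swap watch<->card: now watch:Bob, card:Nina). State: card:Nina, watch:Bob
Event 5 (give card: Nina -> Dave). State: card:Dave, watch:Bob
Event 6 (swap card<->watch: now card:Bob, watch:Dave). State: card:Bob, watch:Dave
Event 7 (give card: Bob -> Heidi). State: card:Heidi, watch:Dave
Event 8 (give watch: Dave -> Nina). State: card:Heidi, watch:Nina
Event 9 (swap card<->watch: now card:Nina, watch:Heidi). State: card:Nina, watch:Heidi

Final state: card:Nina, watch:Heidi
The watch is held by Heidi.

Answer: Heidi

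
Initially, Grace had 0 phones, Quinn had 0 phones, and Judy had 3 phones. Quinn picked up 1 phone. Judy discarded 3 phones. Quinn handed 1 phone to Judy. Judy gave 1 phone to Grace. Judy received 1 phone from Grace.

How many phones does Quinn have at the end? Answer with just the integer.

Tracking counts step by step:
Start: Grace=0, Quinn=0, Judy=3
Event 1 (Quinn +1): Quinn: 0 -> 1. State: Grace=0, Quinn=1, Judy=3
Event 2 (Judy -3): Judy: 3 -> 0. State: Grace=0, Quinn=1, Judy=0
Event 3 (Quinn -> Judy, 1): Quinn: 1 -> 0, Judy: 0 -> 1. State: Grace=0, Quinn=0, Judy=1
Event 4 (Judy -> Grace, 1): Judy: 1 -> 0, Grace: 0 -> 1. State: Grace=1, Quinn=0, Judy=0
Event 5 (Grace -> Judy, 1): Grace: 1 -> 0, Judy: 0 -> 1. State: Grace=0, Quinn=0, Judy=1

Quinn's final count: 0

Answer: 0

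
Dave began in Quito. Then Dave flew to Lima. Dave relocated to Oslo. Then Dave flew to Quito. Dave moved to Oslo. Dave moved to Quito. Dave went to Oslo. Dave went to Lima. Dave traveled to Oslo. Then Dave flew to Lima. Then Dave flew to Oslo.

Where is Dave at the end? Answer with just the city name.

Tracking Dave's location:
Start: Dave is in Quito.
After move 1: Quito -> Lima. Dave is in Lima.
After move 2: Lima -> Oslo. Dave is in Oslo.
After move 3: Oslo -> Quito. Dave is in Quito.
After move 4: Quito -> Oslo. Dave is in Oslo.
After move 5: Oslo -> Quito. Dave is in Quito.
After move 6: Quito -> Oslo. Dave is in Oslo.
After move 7: Oslo -> Lima. Dave is in Lima.
After move 8: Lima -> Oslo. Dave is in Oslo.
After move 9: Oslo -> Lima. Dave is in Lima.
After move 10: Lima -> Oslo. Dave is in Oslo.

Answer: Oslo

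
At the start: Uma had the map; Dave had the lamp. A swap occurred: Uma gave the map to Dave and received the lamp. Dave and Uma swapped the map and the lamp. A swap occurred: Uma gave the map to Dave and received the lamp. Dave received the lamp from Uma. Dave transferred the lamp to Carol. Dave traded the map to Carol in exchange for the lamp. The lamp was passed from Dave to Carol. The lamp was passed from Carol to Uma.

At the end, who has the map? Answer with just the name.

Tracking all object holders:
Start: map:Uma, lamp:Dave
Event 1 (swap map<->lamp: now map:Dave, lamp:Uma). State: map:Dave, lamp:Uma
Event 2 (swap map<->lamp: now map:Uma, lamp:Dave). State: map:Uma, lamp:Dave
Event 3 (swap map<->lamp: now map:Dave, lamp:Uma). State: map:Dave, lamp:Uma
Event 4 (give lamp: Uma -> Dave). State: map:Dave, lamp:Dave
Event 5 (give lamp: Dave -> Carol). State: map:Dave, lamp:Carol
Event 6 (swap map<->lamp: now map:Carol, lamp:Dave). State: map:Carol, lamp:Dave
Event 7 (give lamp: Dave -> Carol). State: map:Carol, lamp:Carol
Event 8 (give lamp: Carol -> Uma). State: map:Carol, lamp:Uma

Final state: map:Carol, lamp:Uma
The map is held by Carol.

Answer: Carol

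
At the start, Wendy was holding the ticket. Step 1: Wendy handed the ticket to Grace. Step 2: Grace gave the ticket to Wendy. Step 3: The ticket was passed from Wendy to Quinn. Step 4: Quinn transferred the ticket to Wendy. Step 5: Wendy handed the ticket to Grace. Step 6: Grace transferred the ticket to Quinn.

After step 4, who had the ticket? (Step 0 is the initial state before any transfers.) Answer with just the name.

Tracking the ticket holder through step 4:
After step 0 (start): Wendy
After step 1: Grace
After step 2: Wendy
After step 3: Quinn
After step 4: Wendy

At step 4, the holder is Wendy.

Answer: Wendy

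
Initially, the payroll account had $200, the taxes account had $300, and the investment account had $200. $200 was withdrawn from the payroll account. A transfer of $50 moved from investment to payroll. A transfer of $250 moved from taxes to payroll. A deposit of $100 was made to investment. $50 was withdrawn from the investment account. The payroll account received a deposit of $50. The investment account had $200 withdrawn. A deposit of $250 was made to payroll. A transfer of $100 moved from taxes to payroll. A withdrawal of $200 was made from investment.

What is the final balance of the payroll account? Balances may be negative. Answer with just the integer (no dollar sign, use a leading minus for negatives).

Answer: 700

Derivation:
Tracking account balances step by step:
Start: payroll=200, taxes=300, investment=200
Event 1 (withdraw 200 from payroll): payroll: 200 - 200 = 0. Balances: payroll=0, taxes=300, investment=200
Event 2 (transfer 50 investment -> payroll): investment: 200 - 50 = 150, payroll: 0 + 50 = 50. Balances: payroll=50, taxes=300, investment=150
Event 3 (transfer 250 taxes -> payroll): taxes: 300 - 250 = 50, payroll: 50 + 250 = 300. Balances: payroll=300, taxes=50, investment=150
Event 4 (deposit 100 to investment): investment: 150 + 100 = 250. Balances: payroll=300, taxes=50, investment=250
Event 5 (withdraw 50 from investment): investment: 250 - 50 = 200. Balances: payroll=300, taxes=50, investment=200
Event 6 (deposit 50 to payroll): payroll: 300 + 50 = 350. Balances: payroll=350, taxes=50, investment=200
Event 7 (withdraw 200 from investment): investment: 200 - 200 = 0. Balances: payroll=350, taxes=50, investment=0
Event 8 (deposit 250 to payroll): payroll: 350 + 250 = 600. Balances: payroll=600, taxes=50, investment=0
Event 9 (transfer 100 taxes -> payroll): taxes: 50 - 100 = -50, payroll: 600 + 100 = 700. Balances: payroll=700, taxes=-50, investment=0
Event 10 (withdraw 200 from investment): investment: 0 - 200 = -200. Balances: payroll=700, taxes=-50, investment=-200

Final balance of payroll: 700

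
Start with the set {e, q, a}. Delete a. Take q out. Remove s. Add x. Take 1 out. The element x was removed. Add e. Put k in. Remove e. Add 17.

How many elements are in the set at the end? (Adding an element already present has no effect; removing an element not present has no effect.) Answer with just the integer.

Tracking the set through each operation:
Start: {a, e, q}
Event 1 (remove a): removed. Set: {e, q}
Event 2 (remove q): removed. Set: {e}
Event 3 (remove s): not present, no change. Set: {e}
Event 4 (add x): added. Set: {e, x}
Event 5 (remove 1): not present, no change. Set: {e, x}
Event 6 (remove x): removed. Set: {e}
Event 7 (add e): already present, no change. Set: {e}
Event 8 (add k): added. Set: {e, k}
Event 9 (remove e): removed. Set: {k}
Event 10 (add 17): added. Set: {17, k}

Final set: {17, k} (size 2)

Answer: 2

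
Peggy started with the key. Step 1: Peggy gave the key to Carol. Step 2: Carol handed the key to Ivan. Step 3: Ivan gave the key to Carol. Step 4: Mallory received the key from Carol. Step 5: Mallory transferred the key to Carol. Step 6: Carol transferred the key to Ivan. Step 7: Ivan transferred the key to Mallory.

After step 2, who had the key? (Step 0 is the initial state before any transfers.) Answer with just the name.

Answer: Ivan

Derivation:
Tracking the key holder through step 2:
After step 0 (start): Peggy
After step 1: Carol
After step 2: Ivan

At step 2, the holder is Ivan.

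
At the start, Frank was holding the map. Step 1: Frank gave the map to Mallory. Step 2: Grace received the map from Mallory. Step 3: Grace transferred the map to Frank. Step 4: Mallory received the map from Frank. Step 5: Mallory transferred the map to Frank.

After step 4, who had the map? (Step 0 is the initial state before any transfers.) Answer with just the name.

Answer: Mallory

Derivation:
Tracking the map holder through step 4:
After step 0 (start): Frank
After step 1: Mallory
After step 2: Grace
After step 3: Frank
After step 4: Mallory

At step 4, the holder is Mallory.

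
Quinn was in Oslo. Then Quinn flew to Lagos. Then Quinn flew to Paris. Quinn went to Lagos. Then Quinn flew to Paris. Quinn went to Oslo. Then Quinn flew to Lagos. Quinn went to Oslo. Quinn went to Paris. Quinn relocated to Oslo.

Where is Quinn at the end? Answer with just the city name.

Answer: Oslo

Derivation:
Tracking Quinn's location:
Start: Quinn is in Oslo.
After move 1: Oslo -> Lagos. Quinn is in Lagos.
After move 2: Lagos -> Paris. Quinn is in Paris.
After move 3: Paris -> Lagos. Quinn is in Lagos.
After move 4: Lagos -> Paris. Quinn is in Paris.
After move 5: Paris -> Oslo. Quinn is in Oslo.
After move 6: Oslo -> Lagos. Quinn is in Lagos.
After move 7: Lagos -> Oslo. Quinn is in Oslo.
After move 8: Oslo -> Paris. Quinn is in Paris.
After move 9: Paris -> Oslo. Quinn is in Oslo.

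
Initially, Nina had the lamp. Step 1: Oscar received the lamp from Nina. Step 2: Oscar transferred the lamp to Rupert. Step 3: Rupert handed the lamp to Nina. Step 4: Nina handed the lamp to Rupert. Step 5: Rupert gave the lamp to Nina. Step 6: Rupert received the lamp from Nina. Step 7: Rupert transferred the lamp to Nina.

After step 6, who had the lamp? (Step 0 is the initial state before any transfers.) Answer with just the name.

Answer: Rupert

Derivation:
Tracking the lamp holder through step 6:
After step 0 (start): Nina
After step 1: Oscar
After step 2: Rupert
After step 3: Nina
After step 4: Rupert
After step 5: Nina
After step 6: Rupert

At step 6, the holder is Rupert.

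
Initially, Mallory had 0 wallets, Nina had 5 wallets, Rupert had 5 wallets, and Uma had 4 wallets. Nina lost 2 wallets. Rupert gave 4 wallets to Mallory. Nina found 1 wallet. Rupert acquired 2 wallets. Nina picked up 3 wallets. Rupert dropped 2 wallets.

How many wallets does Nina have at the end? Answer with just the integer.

Tracking counts step by step:
Start: Mallory=0, Nina=5, Rupert=5, Uma=4
Event 1 (Nina -2): Nina: 5 -> 3. State: Mallory=0, Nina=3, Rupert=5, Uma=4
Event 2 (Rupert -> Mallory, 4): Rupert: 5 -> 1, Mallory: 0 -> 4. State: Mallory=4, Nina=3, Rupert=1, Uma=4
Event 3 (Nina +1): Nina: 3 -> 4. State: Mallory=4, Nina=4, Rupert=1, Uma=4
Event 4 (Rupert +2): Rupert: 1 -> 3. State: Mallory=4, Nina=4, Rupert=3, Uma=4
Event 5 (Nina +3): Nina: 4 -> 7. State: Mallory=4, Nina=7, Rupert=3, Uma=4
Event 6 (Rupert -2): Rupert: 3 -> 1. State: Mallory=4, Nina=7, Rupert=1, Uma=4

Nina's final count: 7

Answer: 7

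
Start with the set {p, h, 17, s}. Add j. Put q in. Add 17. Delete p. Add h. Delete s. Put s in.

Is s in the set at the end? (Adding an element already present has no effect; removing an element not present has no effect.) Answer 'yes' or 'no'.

Tracking the set through each operation:
Start: {17, h, p, s}
Event 1 (add j): added. Set: {17, h, j, p, s}
Event 2 (add q): added. Set: {17, h, j, p, q, s}
Event 3 (add 17): already present, no change. Set: {17, h, j, p, q, s}
Event 4 (remove p): removed. Set: {17, h, j, q, s}
Event 5 (add h): already present, no change. Set: {17, h, j, q, s}
Event 6 (remove s): removed. Set: {17, h, j, q}
Event 7 (add s): added. Set: {17, h, j, q, s}

Final set: {17, h, j, q, s} (size 5)
s is in the final set.

Answer: yes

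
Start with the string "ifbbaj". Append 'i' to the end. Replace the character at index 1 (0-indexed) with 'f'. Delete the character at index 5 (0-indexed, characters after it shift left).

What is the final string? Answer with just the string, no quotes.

Answer: ifbbai

Derivation:
Applying each edit step by step:
Start: "ifbbaj"
Op 1 (append 'i'): "ifbbaj" -> "ifbbaji"
Op 2 (replace idx 1: 'f' -> 'f'): "ifbbaji" -> "ifbbaji"
Op 3 (delete idx 5 = 'j'): "ifbbaji" -> "ifbbai"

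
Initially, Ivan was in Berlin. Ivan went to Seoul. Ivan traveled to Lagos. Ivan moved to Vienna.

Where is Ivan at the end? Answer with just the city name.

Answer: Vienna

Derivation:
Tracking Ivan's location:
Start: Ivan is in Berlin.
After move 1: Berlin -> Seoul. Ivan is in Seoul.
After move 2: Seoul -> Lagos. Ivan is in Lagos.
After move 3: Lagos -> Vienna. Ivan is in Vienna.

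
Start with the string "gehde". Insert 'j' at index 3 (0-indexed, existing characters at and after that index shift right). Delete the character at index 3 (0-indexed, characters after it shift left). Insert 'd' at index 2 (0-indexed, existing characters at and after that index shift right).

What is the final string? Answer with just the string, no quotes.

Answer: gedhde

Derivation:
Applying each edit step by step:
Start: "gehde"
Op 1 (insert 'j' at idx 3): "gehde" -> "gehjde"
Op 2 (delete idx 3 = 'j'): "gehjde" -> "gehde"
Op 3 (insert 'd' at idx 2): "gehde" -> "gedhde"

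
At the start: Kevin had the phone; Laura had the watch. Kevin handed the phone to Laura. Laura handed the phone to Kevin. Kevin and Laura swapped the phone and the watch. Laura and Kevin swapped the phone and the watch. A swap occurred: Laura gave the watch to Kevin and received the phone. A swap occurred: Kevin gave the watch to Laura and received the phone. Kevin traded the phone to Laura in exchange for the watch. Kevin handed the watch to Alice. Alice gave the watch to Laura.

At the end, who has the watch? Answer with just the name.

Answer: Laura

Derivation:
Tracking all object holders:
Start: phone:Kevin, watch:Laura
Event 1 (give phone: Kevin -> Laura). State: phone:Laura, watch:Laura
Event 2 (give phone: Laura -> Kevin). State: phone:Kevin, watch:Laura
Event 3 (swap phone<->watch: now phone:Laura, watch:Kevin). State: phone:Laura, watch:Kevin
Event 4 (swap phone<->watch: now phone:Kevin, watch:Laura). State: phone:Kevin, watch:Laura
Event 5 (swap watch<->phone: now watch:Kevin, phone:Laura). State: phone:Laura, watch:Kevin
Event 6 (swap watch<->phone: now watch:Laura, phone:Kevin). State: phone:Kevin, watch:Laura
Event 7 (swap phone<->watch: now phone:Laura, watch:Kevin). State: phone:Laura, watch:Kevin
Event 8 (give watch: Kevin -> Alice). State: phone:Laura, watch:Alice
Event 9 (give watch: Alice -> Laura). State: phone:Laura, watch:Laura

Final state: phone:Laura, watch:Laura
The watch is held by Laura.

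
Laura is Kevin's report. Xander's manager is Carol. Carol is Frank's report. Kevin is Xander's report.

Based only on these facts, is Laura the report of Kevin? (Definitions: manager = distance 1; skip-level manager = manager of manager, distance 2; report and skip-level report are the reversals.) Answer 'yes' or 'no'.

Reconstructing the manager chain from the given facts:
  Frank -> Carol -> Xander -> Kevin -> Laura
(each arrow means 'manager of the next')
Positions in the chain (0 = top):
  position of Frank: 0
  position of Carol: 1
  position of Xander: 2
  position of Kevin: 3
  position of Laura: 4

Laura is at position 4, Kevin is at position 3; signed distance (j - i) = -1.
'report' requires j - i = -1. Actual distance is -1, so the relation HOLDS.

Answer: yes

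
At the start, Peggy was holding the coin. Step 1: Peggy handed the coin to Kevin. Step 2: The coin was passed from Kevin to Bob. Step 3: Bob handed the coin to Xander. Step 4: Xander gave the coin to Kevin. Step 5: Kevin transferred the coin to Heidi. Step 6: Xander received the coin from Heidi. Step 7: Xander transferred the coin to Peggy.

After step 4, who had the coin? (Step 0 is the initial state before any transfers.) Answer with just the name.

Answer: Kevin

Derivation:
Tracking the coin holder through step 4:
After step 0 (start): Peggy
After step 1: Kevin
After step 2: Bob
After step 3: Xander
After step 4: Kevin

At step 4, the holder is Kevin.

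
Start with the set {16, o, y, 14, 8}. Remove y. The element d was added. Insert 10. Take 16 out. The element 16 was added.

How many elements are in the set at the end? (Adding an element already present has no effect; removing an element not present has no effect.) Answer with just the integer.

Tracking the set through each operation:
Start: {14, 16, 8, o, y}
Event 1 (remove y): removed. Set: {14, 16, 8, o}
Event 2 (add d): added. Set: {14, 16, 8, d, o}
Event 3 (add 10): added. Set: {10, 14, 16, 8, d, o}
Event 4 (remove 16): removed. Set: {10, 14, 8, d, o}
Event 5 (add 16): added. Set: {10, 14, 16, 8, d, o}

Final set: {10, 14, 16, 8, d, o} (size 6)

Answer: 6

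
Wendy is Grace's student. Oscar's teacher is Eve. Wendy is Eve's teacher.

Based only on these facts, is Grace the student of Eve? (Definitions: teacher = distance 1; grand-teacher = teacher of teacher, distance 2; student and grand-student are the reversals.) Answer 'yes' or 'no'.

Answer: no

Derivation:
Reconstructing the teacher chain from the given facts:
  Grace -> Wendy -> Eve -> Oscar
(each arrow means 'teacher of the next')
Positions in the chain (0 = top):
  position of Grace: 0
  position of Wendy: 1
  position of Eve: 2
  position of Oscar: 3

Grace is at position 0, Eve is at position 2; signed distance (j - i) = 2.
'student' requires j - i = -1. Actual distance is 2, so the relation does NOT hold.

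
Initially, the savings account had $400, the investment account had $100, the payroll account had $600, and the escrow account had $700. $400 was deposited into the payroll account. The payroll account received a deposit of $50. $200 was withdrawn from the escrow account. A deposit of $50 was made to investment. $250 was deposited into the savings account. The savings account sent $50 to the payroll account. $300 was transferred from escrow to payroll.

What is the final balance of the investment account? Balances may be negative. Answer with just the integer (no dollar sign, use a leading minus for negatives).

Answer: 150

Derivation:
Tracking account balances step by step:
Start: savings=400, investment=100, payroll=600, escrow=700
Event 1 (deposit 400 to payroll): payroll: 600 + 400 = 1000. Balances: savings=400, investment=100, payroll=1000, escrow=700
Event 2 (deposit 50 to payroll): payroll: 1000 + 50 = 1050. Balances: savings=400, investment=100, payroll=1050, escrow=700
Event 3 (withdraw 200 from escrow): escrow: 700 - 200 = 500. Balances: savings=400, investment=100, payroll=1050, escrow=500
Event 4 (deposit 50 to investment): investment: 100 + 50 = 150. Balances: savings=400, investment=150, payroll=1050, escrow=500
Event 5 (deposit 250 to savings): savings: 400 + 250 = 650. Balances: savings=650, investment=150, payroll=1050, escrow=500
Event 6 (transfer 50 savings -> payroll): savings: 650 - 50 = 600, payroll: 1050 + 50 = 1100. Balances: savings=600, investment=150, payroll=1100, escrow=500
Event 7 (transfer 300 escrow -> payroll): escrow: 500 - 300 = 200, payroll: 1100 + 300 = 1400. Balances: savings=600, investment=150, payroll=1400, escrow=200

Final balance of investment: 150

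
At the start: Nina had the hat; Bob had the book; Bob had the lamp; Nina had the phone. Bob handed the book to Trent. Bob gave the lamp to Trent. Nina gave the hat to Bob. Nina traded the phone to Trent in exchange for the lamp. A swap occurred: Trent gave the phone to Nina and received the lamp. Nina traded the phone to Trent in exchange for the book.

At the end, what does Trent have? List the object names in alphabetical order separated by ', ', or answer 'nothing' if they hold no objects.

Tracking all object holders:
Start: hat:Nina, book:Bob, lamp:Bob, phone:Nina
Event 1 (give book: Bob -> Trent). State: hat:Nina, book:Trent, lamp:Bob, phone:Nina
Event 2 (give lamp: Bob -> Trent). State: hat:Nina, book:Trent, lamp:Trent, phone:Nina
Event 3 (give hat: Nina -> Bob). State: hat:Bob, book:Trent, lamp:Trent, phone:Nina
Event 4 (swap phone<->lamp: now phone:Trent, lamp:Nina). State: hat:Bob, book:Trent, lamp:Nina, phone:Trent
Event 5 (swap phone<->lamp: now phone:Nina, lamp:Trent). State: hat:Bob, book:Trent, lamp:Trent, phone:Nina
Event 6 (swap phone<->book: now phone:Trent, book:Nina). State: hat:Bob, book:Nina, lamp:Trent, phone:Trent

Final state: hat:Bob, book:Nina, lamp:Trent, phone:Trent
Trent holds: lamp, phone.

Answer: lamp, phone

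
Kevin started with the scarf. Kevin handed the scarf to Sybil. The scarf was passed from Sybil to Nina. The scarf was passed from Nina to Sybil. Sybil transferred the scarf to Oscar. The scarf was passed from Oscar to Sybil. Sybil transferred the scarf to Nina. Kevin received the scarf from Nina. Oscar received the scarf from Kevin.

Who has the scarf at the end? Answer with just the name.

Answer: Oscar

Derivation:
Tracking the scarf through each event:
Start: Kevin has the scarf.
After event 1: Sybil has the scarf.
After event 2: Nina has the scarf.
After event 3: Sybil has the scarf.
After event 4: Oscar has the scarf.
After event 5: Sybil has the scarf.
After event 6: Nina has the scarf.
After event 7: Kevin has the scarf.
After event 8: Oscar has the scarf.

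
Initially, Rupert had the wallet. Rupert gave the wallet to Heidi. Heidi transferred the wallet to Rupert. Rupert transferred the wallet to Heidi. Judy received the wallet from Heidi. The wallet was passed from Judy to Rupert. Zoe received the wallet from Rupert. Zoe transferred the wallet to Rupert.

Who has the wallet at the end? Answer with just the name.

Answer: Rupert

Derivation:
Tracking the wallet through each event:
Start: Rupert has the wallet.
After event 1: Heidi has the wallet.
After event 2: Rupert has the wallet.
After event 3: Heidi has the wallet.
After event 4: Judy has the wallet.
After event 5: Rupert has the wallet.
After event 6: Zoe has the wallet.
After event 7: Rupert has the wallet.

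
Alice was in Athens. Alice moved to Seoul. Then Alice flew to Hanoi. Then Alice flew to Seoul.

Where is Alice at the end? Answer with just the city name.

Answer: Seoul

Derivation:
Tracking Alice's location:
Start: Alice is in Athens.
After move 1: Athens -> Seoul. Alice is in Seoul.
After move 2: Seoul -> Hanoi. Alice is in Hanoi.
After move 3: Hanoi -> Seoul. Alice is in Seoul.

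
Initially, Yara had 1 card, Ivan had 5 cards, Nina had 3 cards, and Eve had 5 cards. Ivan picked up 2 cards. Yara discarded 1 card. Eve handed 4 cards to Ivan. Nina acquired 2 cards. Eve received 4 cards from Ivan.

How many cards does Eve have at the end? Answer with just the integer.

Answer: 5

Derivation:
Tracking counts step by step:
Start: Yara=1, Ivan=5, Nina=3, Eve=5
Event 1 (Ivan +2): Ivan: 5 -> 7. State: Yara=1, Ivan=7, Nina=3, Eve=5
Event 2 (Yara -1): Yara: 1 -> 0. State: Yara=0, Ivan=7, Nina=3, Eve=5
Event 3 (Eve -> Ivan, 4): Eve: 5 -> 1, Ivan: 7 -> 11. State: Yara=0, Ivan=11, Nina=3, Eve=1
Event 4 (Nina +2): Nina: 3 -> 5. State: Yara=0, Ivan=11, Nina=5, Eve=1
Event 5 (Ivan -> Eve, 4): Ivan: 11 -> 7, Eve: 1 -> 5. State: Yara=0, Ivan=7, Nina=5, Eve=5

Eve's final count: 5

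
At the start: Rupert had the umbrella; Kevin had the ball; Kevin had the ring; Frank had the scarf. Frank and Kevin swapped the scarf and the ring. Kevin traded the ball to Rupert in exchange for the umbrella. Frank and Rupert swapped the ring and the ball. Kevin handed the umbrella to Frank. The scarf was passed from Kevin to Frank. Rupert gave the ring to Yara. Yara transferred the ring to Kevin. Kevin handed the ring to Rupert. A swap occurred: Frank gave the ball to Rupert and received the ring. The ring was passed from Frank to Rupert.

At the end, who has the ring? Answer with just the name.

Tracking all object holders:
Start: umbrella:Rupert, ball:Kevin, ring:Kevin, scarf:Frank
Event 1 (swap scarf<->ring: now scarf:Kevin, ring:Frank). State: umbrella:Rupert, ball:Kevin, ring:Frank, scarf:Kevin
Event 2 (swap ball<->umbrella: now ball:Rupert, umbrella:Kevin). State: umbrella:Kevin, ball:Rupert, ring:Frank, scarf:Kevin
Event 3 (swap ring<->ball: now ring:Rupert, ball:Frank). State: umbrella:Kevin, ball:Frank, ring:Rupert, scarf:Kevin
Event 4 (give umbrella: Kevin -> Frank). State: umbrella:Frank, ball:Frank, ring:Rupert, scarf:Kevin
Event 5 (give scarf: Kevin -> Frank). State: umbrella:Frank, ball:Frank, ring:Rupert, scarf:Frank
Event 6 (give ring: Rupert -> Yara). State: umbrella:Frank, ball:Frank, ring:Yara, scarf:Frank
Event 7 (give ring: Yara -> Kevin). State: umbrella:Frank, ball:Frank, ring:Kevin, scarf:Frank
Event 8 (give ring: Kevin -> Rupert). State: umbrella:Frank, ball:Frank, ring:Rupert, scarf:Frank
Event 9 (swap ball<->ring: now ball:Rupert, ring:Frank). State: umbrella:Frank, ball:Rupert, ring:Frank, scarf:Frank
Event 10 (give ring: Frank -> Rupert). State: umbrella:Frank, ball:Rupert, ring:Rupert, scarf:Frank

Final state: umbrella:Frank, ball:Rupert, ring:Rupert, scarf:Frank
The ring is held by Rupert.

Answer: Rupert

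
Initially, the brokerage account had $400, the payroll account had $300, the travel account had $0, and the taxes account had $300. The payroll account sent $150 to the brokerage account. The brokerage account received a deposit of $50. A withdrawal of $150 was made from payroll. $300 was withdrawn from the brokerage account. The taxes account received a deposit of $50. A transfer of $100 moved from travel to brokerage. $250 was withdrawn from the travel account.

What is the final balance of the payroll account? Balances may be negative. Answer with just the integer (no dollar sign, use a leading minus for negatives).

Answer: 0

Derivation:
Tracking account balances step by step:
Start: brokerage=400, payroll=300, travel=0, taxes=300
Event 1 (transfer 150 payroll -> brokerage): payroll: 300 - 150 = 150, brokerage: 400 + 150 = 550. Balances: brokerage=550, payroll=150, travel=0, taxes=300
Event 2 (deposit 50 to brokerage): brokerage: 550 + 50 = 600. Balances: brokerage=600, payroll=150, travel=0, taxes=300
Event 3 (withdraw 150 from payroll): payroll: 150 - 150 = 0. Balances: brokerage=600, payroll=0, travel=0, taxes=300
Event 4 (withdraw 300 from brokerage): brokerage: 600 - 300 = 300. Balances: brokerage=300, payroll=0, travel=0, taxes=300
Event 5 (deposit 50 to taxes): taxes: 300 + 50 = 350. Balances: brokerage=300, payroll=0, travel=0, taxes=350
Event 6 (transfer 100 travel -> brokerage): travel: 0 - 100 = -100, brokerage: 300 + 100 = 400. Balances: brokerage=400, payroll=0, travel=-100, taxes=350
Event 7 (withdraw 250 from travel): travel: -100 - 250 = -350. Balances: brokerage=400, payroll=0, travel=-350, taxes=350

Final balance of payroll: 0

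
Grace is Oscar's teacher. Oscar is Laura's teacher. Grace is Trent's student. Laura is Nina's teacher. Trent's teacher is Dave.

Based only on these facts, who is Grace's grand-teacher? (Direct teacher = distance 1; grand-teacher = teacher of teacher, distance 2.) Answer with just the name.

Reconstructing the teacher chain from the given facts:
  Dave -> Trent -> Grace -> Oscar -> Laura -> Nina
(each arrow means 'teacher of the next')
Positions in the chain (0 = top):
  position of Dave: 0
  position of Trent: 1
  position of Grace: 2
  position of Oscar: 3
  position of Laura: 4
  position of Nina: 5

Grace is at position 2; the grand-teacher is 2 steps up the chain, i.e. position 0: Dave.

Answer: Dave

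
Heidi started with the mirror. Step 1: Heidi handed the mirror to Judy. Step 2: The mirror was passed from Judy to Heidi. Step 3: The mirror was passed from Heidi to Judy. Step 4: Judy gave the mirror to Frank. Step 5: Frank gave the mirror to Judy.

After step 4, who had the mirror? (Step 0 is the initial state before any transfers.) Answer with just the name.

Tracking the mirror holder through step 4:
After step 0 (start): Heidi
After step 1: Judy
After step 2: Heidi
After step 3: Judy
After step 4: Frank

At step 4, the holder is Frank.

Answer: Frank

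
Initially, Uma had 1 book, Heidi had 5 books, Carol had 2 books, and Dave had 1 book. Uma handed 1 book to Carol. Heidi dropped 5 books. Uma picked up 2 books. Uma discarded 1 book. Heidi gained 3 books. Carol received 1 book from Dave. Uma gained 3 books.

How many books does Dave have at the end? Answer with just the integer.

Answer: 0

Derivation:
Tracking counts step by step:
Start: Uma=1, Heidi=5, Carol=2, Dave=1
Event 1 (Uma -> Carol, 1): Uma: 1 -> 0, Carol: 2 -> 3. State: Uma=0, Heidi=5, Carol=3, Dave=1
Event 2 (Heidi -5): Heidi: 5 -> 0. State: Uma=0, Heidi=0, Carol=3, Dave=1
Event 3 (Uma +2): Uma: 0 -> 2. State: Uma=2, Heidi=0, Carol=3, Dave=1
Event 4 (Uma -1): Uma: 2 -> 1. State: Uma=1, Heidi=0, Carol=3, Dave=1
Event 5 (Heidi +3): Heidi: 0 -> 3. State: Uma=1, Heidi=3, Carol=3, Dave=1
Event 6 (Dave -> Carol, 1): Dave: 1 -> 0, Carol: 3 -> 4. State: Uma=1, Heidi=3, Carol=4, Dave=0
Event 7 (Uma +3): Uma: 1 -> 4. State: Uma=4, Heidi=3, Carol=4, Dave=0

Dave's final count: 0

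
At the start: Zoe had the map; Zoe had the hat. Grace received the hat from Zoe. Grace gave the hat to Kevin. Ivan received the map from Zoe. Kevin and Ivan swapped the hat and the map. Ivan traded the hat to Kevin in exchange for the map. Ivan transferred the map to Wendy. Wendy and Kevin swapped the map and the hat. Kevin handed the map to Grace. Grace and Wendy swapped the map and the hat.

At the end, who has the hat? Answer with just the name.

Tracking all object holders:
Start: map:Zoe, hat:Zoe
Event 1 (give hat: Zoe -> Grace). State: map:Zoe, hat:Grace
Event 2 (give hat: Grace -> Kevin). State: map:Zoe, hat:Kevin
Event 3 (give map: Zoe -> Ivan). State: map:Ivan, hat:Kevin
Event 4 (swap hat<->map: now hat:Ivan, map:Kevin). State: map:Kevin, hat:Ivan
Event 5 (swap hat<->map: now hat:Kevin, map:Ivan). State: map:Ivan, hat:Kevin
Event 6 (give map: Ivan -> Wendy). State: map:Wendy, hat:Kevin
Event 7 (swap map<->hat: now map:Kevin, hat:Wendy). State: map:Kevin, hat:Wendy
Event 8 (give map: Kevin -> Grace). State: map:Grace, hat:Wendy
Event 9 (swap map<->hat: now map:Wendy, hat:Grace). State: map:Wendy, hat:Grace

Final state: map:Wendy, hat:Grace
The hat is held by Grace.

Answer: Grace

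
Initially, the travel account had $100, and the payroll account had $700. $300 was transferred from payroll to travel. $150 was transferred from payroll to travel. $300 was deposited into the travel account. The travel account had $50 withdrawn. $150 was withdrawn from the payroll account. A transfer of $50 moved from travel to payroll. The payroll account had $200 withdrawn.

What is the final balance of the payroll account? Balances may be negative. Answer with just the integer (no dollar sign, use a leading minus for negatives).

Tracking account balances step by step:
Start: travel=100, payroll=700
Event 1 (transfer 300 payroll -> travel): payroll: 700 - 300 = 400, travel: 100 + 300 = 400. Balances: travel=400, payroll=400
Event 2 (transfer 150 payroll -> travel): payroll: 400 - 150 = 250, travel: 400 + 150 = 550. Balances: travel=550, payroll=250
Event 3 (deposit 300 to travel): travel: 550 + 300 = 850. Balances: travel=850, payroll=250
Event 4 (withdraw 50 from travel): travel: 850 - 50 = 800. Balances: travel=800, payroll=250
Event 5 (withdraw 150 from payroll): payroll: 250 - 150 = 100. Balances: travel=800, payroll=100
Event 6 (transfer 50 travel -> payroll): travel: 800 - 50 = 750, payroll: 100 + 50 = 150. Balances: travel=750, payroll=150
Event 7 (withdraw 200 from payroll): payroll: 150 - 200 = -50. Balances: travel=750, payroll=-50

Final balance of payroll: -50

Answer: -50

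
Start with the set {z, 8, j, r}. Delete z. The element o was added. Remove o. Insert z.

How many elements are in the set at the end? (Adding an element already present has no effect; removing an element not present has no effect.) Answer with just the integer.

Tracking the set through each operation:
Start: {8, j, r, z}
Event 1 (remove z): removed. Set: {8, j, r}
Event 2 (add o): added. Set: {8, j, o, r}
Event 3 (remove o): removed. Set: {8, j, r}
Event 4 (add z): added. Set: {8, j, r, z}

Final set: {8, j, r, z} (size 4)

Answer: 4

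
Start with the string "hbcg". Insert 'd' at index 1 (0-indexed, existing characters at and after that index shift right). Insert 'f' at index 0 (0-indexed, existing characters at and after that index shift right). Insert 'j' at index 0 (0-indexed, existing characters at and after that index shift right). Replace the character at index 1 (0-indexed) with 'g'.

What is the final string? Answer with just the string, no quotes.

Applying each edit step by step:
Start: "hbcg"
Op 1 (insert 'd' at idx 1): "hbcg" -> "hdbcg"
Op 2 (insert 'f' at idx 0): "hdbcg" -> "fhdbcg"
Op 3 (insert 'j' at idx 0): "fhdbcg" -> "jfhdbcg"
Op 4 (replace idx 1: 'f' -> 'g'): "jfhdbcg" -> "jghdbcg"

Answer: jghdbcg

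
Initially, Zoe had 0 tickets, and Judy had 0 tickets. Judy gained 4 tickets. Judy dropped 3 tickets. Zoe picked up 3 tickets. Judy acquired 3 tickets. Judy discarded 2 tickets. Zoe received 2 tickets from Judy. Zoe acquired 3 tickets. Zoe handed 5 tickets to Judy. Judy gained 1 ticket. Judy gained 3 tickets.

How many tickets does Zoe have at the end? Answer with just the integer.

Tracking counts step by step:
Start: Zoe=0, Judy=0
Event 1 (Judy +4): Judy: 0 -> 4. State: Zoe=0, Judy=4
Event 2 (Judy -3): Judy: 4 -> 1. State: Zoe=0, Judy=1
Event 3 (Zoe +3): Zoe: 0 -> 3. State: Zoe=3, Judy=1
Event 4 (Judy +3): Judy: 1 -> 4. State: Zoe=3, Judy=4
Event 5 (Judy -2): Judy: 4 -> 2. State: Zoe=3, Judy=2
Event 6 (Judy -> Zoe, 2): Judy: 2 -> 0, Zoe: 3 -> 5. State: Zoe=5, Judy=0
Event 7 (Zoe +3): Zoe: 5 -> 8. State: Zoe=8, Judy=0
Event 8 (Zoe -> Judy, 5): Zoe: 8 -> 3, Judy: 0 -> 5. State: Zoe=3, Judy=5
Event 9 (Judy +1): Judy: 5 -> 6. State: Zoe=3, Judy=6
Event 10 (Judy +3): Judy: 6 -> 9. State: Zoe=3, Judy=9

Zoe's final count: 3

Answer: 3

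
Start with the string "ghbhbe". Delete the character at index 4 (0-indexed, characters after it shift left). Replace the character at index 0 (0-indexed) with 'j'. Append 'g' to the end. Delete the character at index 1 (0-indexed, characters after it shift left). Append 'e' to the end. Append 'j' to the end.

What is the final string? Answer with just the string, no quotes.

Applying each edit step by step:
Start: "ghbhbe"
Op 1 (delete idx 4 = 'b'): "ghbhbe" -> "ghbhe"
Op 2 (replace idx 0: 'g' -> 'j'): "ghbhe" -> "jhbhe"
Op 3 (append 'g'): "jhbhe" -> "jhbheg"
Op 4 (delete idx 1 = 'h'): "jhbheg" -> "jbheg"
Op 5 (append 'e'): "jbheg" -> "jbhege"
Op 6 (append 'j'): "jbhege" -> "jbhegej"

Answer: jbhegej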